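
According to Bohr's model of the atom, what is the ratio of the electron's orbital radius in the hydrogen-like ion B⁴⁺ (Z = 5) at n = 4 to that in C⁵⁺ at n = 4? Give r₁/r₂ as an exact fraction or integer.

r ∝ Z^-1 · n^2
r₁/r₂ = (5/6)^-1 · (4/4)^2 = 6/5

6/5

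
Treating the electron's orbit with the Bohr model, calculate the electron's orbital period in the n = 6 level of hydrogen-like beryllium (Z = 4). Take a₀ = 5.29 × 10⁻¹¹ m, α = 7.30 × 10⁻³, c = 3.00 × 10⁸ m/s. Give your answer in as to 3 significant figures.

2050 as

r = n²a₀/Z = 6²·5.29 × 10⁻¹¹/4 = 4.76 × 10⁻¹⁰ m
v = Zαc/n = 4·0.00730·3.00 × 10⁸/6 = 1.46 × 10⁶ m/s
T = 2πr/v = 2.05 × 10⁻¹⁵ s = 2050 as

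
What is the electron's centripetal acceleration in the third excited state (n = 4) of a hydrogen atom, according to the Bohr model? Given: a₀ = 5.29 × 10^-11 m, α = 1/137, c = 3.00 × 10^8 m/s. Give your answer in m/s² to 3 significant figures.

r = n²a₀/Z = 8.46 × 10^-10 m, v = Zαc/n = 5.47 × 10^5 m/s
a = v²/r = (5.47 × 10^5)² / 8.46 × 10^-10 = 3.54 × 10^20 m/s²

3.54 × 10^20 m/s²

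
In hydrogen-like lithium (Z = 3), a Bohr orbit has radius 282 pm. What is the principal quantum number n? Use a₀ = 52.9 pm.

r_n = n²a₀/Z ⇒ n² = rZ/a₀ = 282 × 3 / 52.9 ≈ 15.99
n = 4

4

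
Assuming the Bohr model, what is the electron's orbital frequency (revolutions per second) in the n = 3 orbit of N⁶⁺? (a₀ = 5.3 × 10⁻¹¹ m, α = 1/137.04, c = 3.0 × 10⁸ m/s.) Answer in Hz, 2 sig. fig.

r = n²a₀/Z = 6.8 × 10⁻¹¹ m, v = Zαc/n = 5.1 × 10⁶ m/s
f = v/(2πr) = 1.2 × 10¹⁶ Hz

1.2 × 10¹⁶ Hz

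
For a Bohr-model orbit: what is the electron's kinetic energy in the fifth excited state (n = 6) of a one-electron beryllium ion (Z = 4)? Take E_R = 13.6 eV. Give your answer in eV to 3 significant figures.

6.04 eV

For a Coulomb orbit the virial theorem gives K = −E_n.
E_n = −E_R·Z²/n², so K = E_R·Z²/n² = 13.6 × 4²/6² = 6.04 eV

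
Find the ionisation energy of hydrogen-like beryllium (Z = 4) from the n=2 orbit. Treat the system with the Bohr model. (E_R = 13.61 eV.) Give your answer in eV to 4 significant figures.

E_n = −E_R·Z²/n² = −13.61 × 4²/2² eV = -54.44 eV
Ionisation energy = −E_n = 54.44 eV

54.44 eV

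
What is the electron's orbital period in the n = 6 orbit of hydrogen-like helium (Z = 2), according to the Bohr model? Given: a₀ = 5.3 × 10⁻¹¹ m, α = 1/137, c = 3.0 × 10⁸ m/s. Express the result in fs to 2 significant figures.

r = n²a₀/Z = 6²·5.3 × 10⁻¹¹/2 = 9.5 × 10⁻¹⁰ m
v = Zαc/n = 2·0.0073·3.0 × 10⁸/6 = 7.3 × 10⁵ m/s
T = 2πr/v = 8.2 × 10⁻¹⁵ s = 8.2 fs

8.2 fs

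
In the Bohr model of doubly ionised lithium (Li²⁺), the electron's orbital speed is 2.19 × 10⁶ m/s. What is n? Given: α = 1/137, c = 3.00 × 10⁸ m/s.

v_n = Zαc/n ⇒ n = Zαc/v = 3 × 0.00730 × 3.00 × 10⁸ / 2.19 × 10⁶ ≈ 3.00
n = 3

3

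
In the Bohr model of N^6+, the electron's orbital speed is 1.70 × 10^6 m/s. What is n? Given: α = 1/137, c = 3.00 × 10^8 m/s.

v_n = Zαc/n ⇒ n = Zαc/v = 7 × 0.00730 × 3.00 × 10^8 / 1.70 × 10^6 ≈ 9.02
n = 9

9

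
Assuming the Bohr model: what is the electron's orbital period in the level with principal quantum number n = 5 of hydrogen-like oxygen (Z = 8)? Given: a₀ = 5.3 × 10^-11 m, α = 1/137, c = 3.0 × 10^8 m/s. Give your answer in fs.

r = n²a₀/Z = 5²·5.3 × 10^-11/8 = 1.7 × 10^-10 m
v = Zαc/n = 8·0.0073·3.0 × 10^8/5 = 3.5 × 10^6 m/s
T = 2πr/v = 3.0 × 10^-16 s = 0.30 fs

0.30 fs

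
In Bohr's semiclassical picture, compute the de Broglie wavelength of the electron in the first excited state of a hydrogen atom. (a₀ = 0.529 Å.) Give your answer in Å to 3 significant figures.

6.65 Å

The Bohr quantisation condition is nλ = 2πr_n.
r_n = n²a₀/Z = 2.12 Å
λ = 2πr_n/n = 2π·2.12/2 = 6.65 Å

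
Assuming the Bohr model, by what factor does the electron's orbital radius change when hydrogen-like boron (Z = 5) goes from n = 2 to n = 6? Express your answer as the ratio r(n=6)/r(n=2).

9

r ∝ Z^-1 · n^2; with Z fixed, r ∝ n^2.
r(n=6)/r(n=2) = (6/2)^2 = 9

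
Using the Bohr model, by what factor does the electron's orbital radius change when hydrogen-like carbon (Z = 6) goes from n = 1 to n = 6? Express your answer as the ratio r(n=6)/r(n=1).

r ∝ Z^-1 · n^2; with Z fixed, r ∝ n^2.
r(n=6)/r(n=1) = (6/1)^2 = 36

36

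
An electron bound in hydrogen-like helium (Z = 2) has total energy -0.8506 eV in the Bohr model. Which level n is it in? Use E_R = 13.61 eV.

E_n = −E_R Z²/n² ⇒ n² = E_R Z²/(−E_n) = 13.61 × 2² / 0.8506 ≈ 64.00
n = 8

8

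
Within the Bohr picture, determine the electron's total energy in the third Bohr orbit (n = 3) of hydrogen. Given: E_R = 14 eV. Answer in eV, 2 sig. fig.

E_n = −E_R·Z²/n² = −14 × 1²/3² = -1.6 eV

-1.6 eV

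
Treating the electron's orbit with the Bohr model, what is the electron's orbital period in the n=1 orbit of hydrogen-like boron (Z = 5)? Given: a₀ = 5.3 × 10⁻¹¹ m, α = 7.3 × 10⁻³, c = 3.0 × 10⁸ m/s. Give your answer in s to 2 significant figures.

r = n²a₀/Z = 1²·5.3 × 10⁻¹¹/5 = 1.1 × 10⁻¹¹ m
v = Zαc/n = 5·0.0073·3.0 × 10⁸/1 = 1.1 × 10⁷ m/s
T = 2πr/v = 6.1 × 10⁻¹⁸ s

6.1 × 10⁻¹⁸ s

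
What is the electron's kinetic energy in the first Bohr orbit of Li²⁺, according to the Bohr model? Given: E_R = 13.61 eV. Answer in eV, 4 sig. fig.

For a Coulomb orbit the virial theorem gives K = −E_n.
E_n = −E_R·Z²/n², so K = E_R·Z²/n² = 13.61 × 3²/1² = 122.5 eV

122.5 eV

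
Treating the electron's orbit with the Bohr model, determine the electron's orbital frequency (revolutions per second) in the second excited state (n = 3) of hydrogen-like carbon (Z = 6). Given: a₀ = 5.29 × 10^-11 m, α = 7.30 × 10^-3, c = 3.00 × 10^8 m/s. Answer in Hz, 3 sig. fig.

8.79 × 10^15 Hz

r = n²a₀/Z = 7.94 × 10^-11 m, v = Zαc/n = 4.38 × 10^6 m/s
f = v/(2πr) = 8.79 × 10^15 Hz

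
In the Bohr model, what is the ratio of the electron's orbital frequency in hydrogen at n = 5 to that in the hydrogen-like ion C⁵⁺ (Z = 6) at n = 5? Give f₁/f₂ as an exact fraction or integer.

f ∝ Z^2 · n^-3
f₁/f₂ = (1/6)^2 · (5/5)^-3 = 1/36

1/36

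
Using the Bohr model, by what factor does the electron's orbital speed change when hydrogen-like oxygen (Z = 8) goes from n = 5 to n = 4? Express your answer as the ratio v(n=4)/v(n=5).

v ∝ Z^1 · n^-1; with Z fixed, v ∝ n^-1.
v(n=4)/v(n=5) = (4/5)^-1 = 5/4

5/4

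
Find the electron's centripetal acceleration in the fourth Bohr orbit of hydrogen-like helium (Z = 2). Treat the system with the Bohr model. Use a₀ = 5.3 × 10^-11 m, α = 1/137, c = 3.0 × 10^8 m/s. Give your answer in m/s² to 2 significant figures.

r = n²a₀/Z = 4.2 × 10^-10 m, v = Zαc/n = 1.1 × 10^6 m/s
a = v²/r = (1.1 × 10^6)² / 4.2 × 10^-10 = 2.8 × 10^21 m/s²

2.8 × 10^21 m/s²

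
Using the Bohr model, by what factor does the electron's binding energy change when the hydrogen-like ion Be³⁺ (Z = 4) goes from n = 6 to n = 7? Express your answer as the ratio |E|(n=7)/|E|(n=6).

36/49

|E| ∝ Z^2 · n^-2; with Z fixed, |E| ∝ n^-2.
|E|(n=7)/|E|(n=6) = (7/6)^-2 = 36/49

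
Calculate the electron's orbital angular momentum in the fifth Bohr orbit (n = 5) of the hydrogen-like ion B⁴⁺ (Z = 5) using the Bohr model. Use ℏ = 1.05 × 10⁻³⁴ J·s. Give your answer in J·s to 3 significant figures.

5.25 × 10⁻³⁴ J·s

L_n = nℏ = 5 × 1.05 × 10⁻³⁴ = 5.25 × 10⁻³⁴ J·s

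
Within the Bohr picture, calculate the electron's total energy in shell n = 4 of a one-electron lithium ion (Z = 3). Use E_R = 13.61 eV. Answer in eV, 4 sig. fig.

-7.656 eV

E_n = −E_R·Z²/n² = −13.61 × 3²/4² = -7.656 eV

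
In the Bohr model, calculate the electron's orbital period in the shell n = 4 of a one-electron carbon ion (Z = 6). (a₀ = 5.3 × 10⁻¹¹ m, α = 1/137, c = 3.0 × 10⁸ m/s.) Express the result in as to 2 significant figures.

270 as

r = n²a₀/Z = 4²·5.3 × 10⁻¹¹/6 = 1.4 × 10⁻¹⁰ m
v = Zαc/n = 6·0.0073·3.0 × 10⁸/4 = 3.3 × 10⁶ m/s
T = 2πr/v = 2.7 × 10⁻¹⁶ s = 270 as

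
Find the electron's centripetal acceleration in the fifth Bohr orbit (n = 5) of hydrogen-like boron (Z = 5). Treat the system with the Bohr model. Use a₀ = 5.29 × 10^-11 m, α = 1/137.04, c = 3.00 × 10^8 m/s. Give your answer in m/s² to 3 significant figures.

1.81 × 10^22 m/s²

r = n²a₀/Z = 2.64 × 10^-10 m, v = Zαc/n = 2.19 × 10^6 m/s
a = v²/r = (2.19 × 10^6)² / 2.64 × 10^-10 = 1.81 × 10^22 m/s²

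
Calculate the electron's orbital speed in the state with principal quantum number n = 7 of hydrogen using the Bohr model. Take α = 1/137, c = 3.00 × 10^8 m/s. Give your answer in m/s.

v_n = Zαc/n = 1 × 0.00730 × 3.00 × 10^8 / 7
    = 3.13 × 10^5 m/s

3.13 × 10^5 m/s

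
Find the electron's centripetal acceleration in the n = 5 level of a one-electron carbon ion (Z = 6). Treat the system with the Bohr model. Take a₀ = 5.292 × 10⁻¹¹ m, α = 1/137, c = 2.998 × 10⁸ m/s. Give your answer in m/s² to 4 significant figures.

3.127 × 10²² m/s²

r = n²a₀/Z = 2.205 × 10⁻¹⁰ m, v = Zαc/n = 2.626 × 10⁶ m/s
a = v²/r = (2.626 × 10⁶)² / 2.205 × 10⁻¹⁰ = 3.127 × 10²² m/s²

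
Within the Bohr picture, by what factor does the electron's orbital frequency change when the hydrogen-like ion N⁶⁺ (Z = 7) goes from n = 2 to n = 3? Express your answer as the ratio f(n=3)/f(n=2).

f ∝ Z^2 · n^-3; with Z fixed, f ∝ n^-3.
f(n=3)/f(n=2) = (3/2)^-3 = 8/27

8/27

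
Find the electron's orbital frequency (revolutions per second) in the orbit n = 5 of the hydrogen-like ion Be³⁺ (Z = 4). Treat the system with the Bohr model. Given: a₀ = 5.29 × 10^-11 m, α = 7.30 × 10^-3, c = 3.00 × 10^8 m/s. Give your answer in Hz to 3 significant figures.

r = n²a₀/Z = 3.31 × 10^-10 m, v = Zαc/n = 1.75 × 10^6 m/s
f = v/(2πr) = 8.43 × 10^14 Hz

8.43 × 10^14 Hz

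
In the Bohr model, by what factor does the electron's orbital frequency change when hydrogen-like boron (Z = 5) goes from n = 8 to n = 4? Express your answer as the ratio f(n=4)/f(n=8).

f ∝ Z^2 · n^-3; with Z fixed, f ∝ n^-3.
f(n=4)/f(n=8) = (4/8)^-3 = 8

8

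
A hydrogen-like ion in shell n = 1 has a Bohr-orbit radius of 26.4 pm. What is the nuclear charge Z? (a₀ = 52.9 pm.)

r_n = n²a₀/Z ⇒ Z = n²a₀/r = 1² × 52.9 / 26.4 ≈ 2.00
Z = 2

2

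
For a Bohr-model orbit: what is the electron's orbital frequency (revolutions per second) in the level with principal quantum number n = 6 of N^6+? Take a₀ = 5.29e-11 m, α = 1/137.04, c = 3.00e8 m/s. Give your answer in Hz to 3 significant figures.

r = n²a₀/Z = 2.72e-10 m, v = Zαc/n = 2.55e6 m/s
f = v/(2πr) = 1.49e15 Hz

1.49e15 Hz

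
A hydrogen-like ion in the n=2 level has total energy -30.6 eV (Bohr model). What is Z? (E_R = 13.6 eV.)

E_n = −E_R Z²/n² ⇒ Z² = −E_n n²/E_R = 30.6 × 2² / 13.6 ≈ 9.00
Z = 3

3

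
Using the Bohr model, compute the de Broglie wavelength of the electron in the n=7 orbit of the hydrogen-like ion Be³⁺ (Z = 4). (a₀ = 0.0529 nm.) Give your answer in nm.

0.582 nm

The Bohr quantisation condition is nλ = 2πr_n.
r_n = n²a₀/Z = 0.648 nm
λ = 2πr_n/n = 2π·0.648/7 = 0.582 nm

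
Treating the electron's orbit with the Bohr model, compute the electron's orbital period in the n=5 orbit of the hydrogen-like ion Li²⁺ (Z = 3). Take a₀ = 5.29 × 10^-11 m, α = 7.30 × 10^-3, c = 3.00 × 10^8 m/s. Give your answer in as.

r = n²a₀/Z = 5²·5.29 × 10^-11/3 = 4.41 × 10^-10 m
v = Zαc/n = 3·0.00730·3.00 × 10^8/5 = 1.31 × 10^6 m/s
T = 2πr/v = 2.11 × 10^-15 s = 2110 as

2110 as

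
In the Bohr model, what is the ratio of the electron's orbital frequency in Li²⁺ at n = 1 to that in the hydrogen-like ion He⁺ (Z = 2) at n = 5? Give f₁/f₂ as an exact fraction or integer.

1125/4

f ∝ Z^2 · n^-3
f₁/f₂ = (3/2)^2 · (1/5)^-3 = 1125/4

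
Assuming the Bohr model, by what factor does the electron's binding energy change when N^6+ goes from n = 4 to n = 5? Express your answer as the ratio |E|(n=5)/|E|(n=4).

16/25

|E| ∝ Z^2 · n^-2; with Z fixed, |E| ∝ n^-2.
|E|(n=5)/|E|(n=4) = (5/4)^-2 = 16/25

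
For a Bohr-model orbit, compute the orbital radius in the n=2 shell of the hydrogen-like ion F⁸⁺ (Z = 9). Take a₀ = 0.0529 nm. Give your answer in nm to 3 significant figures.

r_n = n²a₀/Z = 2² × 0.0529 / 9
    = 4 × 0.0529 / 9 = 0.0235 nm

0.0235 nm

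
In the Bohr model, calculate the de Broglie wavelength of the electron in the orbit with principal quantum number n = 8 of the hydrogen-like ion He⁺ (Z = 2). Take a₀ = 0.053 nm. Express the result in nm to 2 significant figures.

The Bohr quantisation condition is nλ = 2πr_n.
r_n = n²a₀/Z = 1.7 nm
λ = 2πr_n/n = 2π·1.7/8 = 1.3 nm

1.3 nm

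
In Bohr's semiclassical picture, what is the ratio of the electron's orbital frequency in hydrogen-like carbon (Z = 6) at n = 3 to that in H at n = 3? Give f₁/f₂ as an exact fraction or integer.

36

f ∝ Z^2 · n^-3
f₁/f₂ = (6/1)^2 · (3/3)^-3 = 36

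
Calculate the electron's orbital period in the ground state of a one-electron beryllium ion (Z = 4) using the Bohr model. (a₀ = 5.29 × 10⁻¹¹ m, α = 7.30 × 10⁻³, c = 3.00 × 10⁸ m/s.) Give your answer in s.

9.49 × 10⁻¹⁸ s

r = n²a₀/Z = 1²·5.29 × 10⁻¹¹/4 = 1.32 × 10⁻¹¹ m
v = Zαc/n = 4·0.00730·3.00 × 10⁸/1 = 8.76 × 10⁶ m/s
T = 2πr/v = 9.49 × 10⁻¹⁸ s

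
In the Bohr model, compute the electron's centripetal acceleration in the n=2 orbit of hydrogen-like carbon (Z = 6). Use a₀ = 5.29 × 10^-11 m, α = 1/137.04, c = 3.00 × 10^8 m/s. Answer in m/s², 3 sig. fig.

r = n²a₀/Z = 3.53 × 10^-11 m, v = Zαc/n = 6.57 × 10^6 m/s
a = v²/r = (6.57 × 10^6)² / 3.53 × 10^-11 = 1.22 × 10^24 m/s²

1.22 × 10^24 m/s²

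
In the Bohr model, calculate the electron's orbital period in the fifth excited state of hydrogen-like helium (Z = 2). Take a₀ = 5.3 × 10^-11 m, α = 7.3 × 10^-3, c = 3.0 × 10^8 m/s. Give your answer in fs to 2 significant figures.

r = n²a₀/Z = 6²·5.3 × 10^-11/2 = 9.5 × 10^-10 m
v = Zαc/n = 2·0.0073·3.0 × 10^8/6 = 7.3 × 10^5 m/s
T = 2πr/v = 8.2 × 10^-15 s = 8.2 fs

8.2 fs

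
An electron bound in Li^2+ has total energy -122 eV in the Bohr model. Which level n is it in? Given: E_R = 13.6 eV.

E_n = −E_R Z²/n² ⇒ n² = E_R Z²/(−E_n) = 13.6 × 3² / 122 ≈ 1.00
n = 1

1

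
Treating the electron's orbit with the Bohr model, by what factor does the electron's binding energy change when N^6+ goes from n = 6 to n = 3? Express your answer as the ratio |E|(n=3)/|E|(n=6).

|E| ∝ Z^2 · n^-2; with Z fixed, |E| ∝ n^-2.
|E|(n=3)/|E|(n=6) = (3/6)^-2 = 4

4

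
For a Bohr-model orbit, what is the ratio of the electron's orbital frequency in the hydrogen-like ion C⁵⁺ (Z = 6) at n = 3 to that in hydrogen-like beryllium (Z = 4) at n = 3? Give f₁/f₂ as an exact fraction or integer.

9/4

f ∝ Z^2 · n^-3
f₁/f₂ = (6/4)^2 · (3/3)^-3 = 9/4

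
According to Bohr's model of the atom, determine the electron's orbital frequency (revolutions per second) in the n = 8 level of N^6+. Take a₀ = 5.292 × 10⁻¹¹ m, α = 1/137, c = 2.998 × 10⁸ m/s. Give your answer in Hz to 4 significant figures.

r = n²a₀/Z = 4.838 × 10⁻¹⁰ m, v = Zαc/n = 1.915 × 10⁶ m/s
f = v/(2πr) = 6.299 × 10¹⁴ Hz

6.299 × 10¹⁴ Hz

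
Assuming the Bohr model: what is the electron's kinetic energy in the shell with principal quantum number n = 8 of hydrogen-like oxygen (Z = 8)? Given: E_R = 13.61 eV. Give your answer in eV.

For a Coulomb orbit the virial theorem gives K = −E_n.
E_n = −E_R·Z²/n², so K = E_R·Z²/n² = 13.61 × 8²/8² = 13.61 eV

13.61 eV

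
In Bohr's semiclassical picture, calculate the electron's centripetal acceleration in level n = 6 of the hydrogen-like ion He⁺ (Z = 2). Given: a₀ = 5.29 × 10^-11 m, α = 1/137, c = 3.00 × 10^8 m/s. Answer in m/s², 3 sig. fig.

r = n²a₀/Z = 9.52 × 10^-10 m, v = Zαc/n = 7.30 × 10^5 m/s
a = v²/r = (7.30 × 10^5)² / 9.52 × 10^-10 = 5.60 × 10^20 m/s²

5.60 × 10^20 m/s²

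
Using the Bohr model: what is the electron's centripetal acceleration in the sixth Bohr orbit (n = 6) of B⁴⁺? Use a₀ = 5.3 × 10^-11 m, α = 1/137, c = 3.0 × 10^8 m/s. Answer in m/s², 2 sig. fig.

r = n²a₀/Z = 3.8 × 10^-10 m, v = Zαc/n = 1.8 × 10^6 m/s
a = v²/r = (1.8 × 10^6)² / 3.8 × 10^-10 = 8.7 × 10^21 m/s²

8.7 × 10^21 m/s²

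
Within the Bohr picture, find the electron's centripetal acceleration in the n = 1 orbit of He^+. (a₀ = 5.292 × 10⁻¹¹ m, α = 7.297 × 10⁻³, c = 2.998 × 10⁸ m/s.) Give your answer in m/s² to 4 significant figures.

r = n²a₀/Z = 2.646 × 10⁻¹¹ m, v = Zαc/n = 4.375 × 10⁶ m/s
a = v²/r = (4.375 × 10⁶)² / 2.646 × 10⁻¹¹ = 7.235 × 10²³ m/s²

7.235 × 10²³ m/s²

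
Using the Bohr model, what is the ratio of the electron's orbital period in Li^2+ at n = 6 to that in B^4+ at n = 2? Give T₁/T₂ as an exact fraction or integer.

T ∝ Z^-2 · n^3
T₁/T₂ = (3/5)^-2 · (6/2)^3 = 75

75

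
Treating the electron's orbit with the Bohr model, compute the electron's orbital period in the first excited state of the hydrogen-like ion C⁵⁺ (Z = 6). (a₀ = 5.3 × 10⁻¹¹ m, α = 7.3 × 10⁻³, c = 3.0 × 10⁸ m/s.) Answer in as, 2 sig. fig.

r = n²a₀/Z = 2²·5.3 × 10⁻¹¹/6 = 3.5 × 10⁻¹¹ m
v = Zαc/n = 6·0.0073·3.0 × 10⁸/2 = 6.6 × 10⁶ m/s
T = 2πr/v = 3.4 × 10⁻¹⁷ s = 34 as

34 as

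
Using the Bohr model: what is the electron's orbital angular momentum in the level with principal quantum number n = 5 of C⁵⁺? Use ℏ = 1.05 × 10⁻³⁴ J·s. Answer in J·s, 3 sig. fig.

5.25 × 10⁻³⁴ J·s

L_n = nℏ = 5 × 1.05 × 10⁻³⁴ = 5.25 × 10⁻³⁴ J·s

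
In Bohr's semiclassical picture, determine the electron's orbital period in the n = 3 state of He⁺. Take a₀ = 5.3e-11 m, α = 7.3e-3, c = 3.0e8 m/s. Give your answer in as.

1000 as

r = n²a₀/Z = 3²·5.3e-11/2 = 2.4e-10 m
v = Zαc/n = 2·0.0073·3.0e8/3 = 1.5e6 m/s
T = 2πr/v = 1.0e-15 s = 1000 as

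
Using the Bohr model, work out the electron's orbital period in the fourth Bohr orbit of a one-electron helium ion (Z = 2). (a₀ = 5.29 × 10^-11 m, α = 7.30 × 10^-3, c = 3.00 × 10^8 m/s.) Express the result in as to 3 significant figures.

2430 as

r = n²a₀/Z = 4²·5.29 × 10^-11/2 = 4.23 × 10^-10 m
v = Zαc/n = 2·0.00730·3.00 × 10^8/4 = 1.09 × 10^6 m/s
T = 2πr/v = 2.43 × 10^-15 s = 2430 as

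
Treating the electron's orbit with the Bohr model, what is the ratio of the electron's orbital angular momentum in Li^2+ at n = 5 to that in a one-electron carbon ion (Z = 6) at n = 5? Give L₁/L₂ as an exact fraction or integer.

1

L = nℏ is independent of Z.
L₁/L₂ = n₁/n₂ = 5/5 = 1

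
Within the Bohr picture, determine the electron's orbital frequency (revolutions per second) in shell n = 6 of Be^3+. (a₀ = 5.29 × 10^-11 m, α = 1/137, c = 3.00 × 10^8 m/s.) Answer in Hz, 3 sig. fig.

r = n²a₀/Z = 4.76 × 10^-10 m, v = Zαc/n = 1.46 × 10^6 m/s
f = v/(2πr) = 4.88 × 10^14 Hz

4.88 × 10^14 Hz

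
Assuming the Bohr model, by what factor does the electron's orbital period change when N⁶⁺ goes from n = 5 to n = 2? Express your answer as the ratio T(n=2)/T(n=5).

T ∝ Z^-2 · n^3; with Z fixed, T ∝ n^3.
T(n=2)/T(n=5) = (2/5)^3 = 8/125

8/125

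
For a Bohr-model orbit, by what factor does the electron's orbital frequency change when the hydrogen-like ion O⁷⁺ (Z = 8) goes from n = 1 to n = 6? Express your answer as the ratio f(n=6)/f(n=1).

f ∝ Z^2 · n^-3; with Z fixed, f ∝ n^-3.
f(n=6)/f(n=1) = (6/1)^-3 = 1/216

1/216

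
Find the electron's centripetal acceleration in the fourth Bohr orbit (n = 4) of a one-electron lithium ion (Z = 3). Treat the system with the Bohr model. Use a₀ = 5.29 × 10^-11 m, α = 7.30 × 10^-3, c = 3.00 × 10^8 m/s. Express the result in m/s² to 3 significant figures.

r = n²a₀/Z = 2.82 × 10^-10 m, v = Zαc/n = 1.64 × 10^6 m/s
a = v²/r = (1.64 × 10^6)² / 2.82 × 10^-10 = 9.56 × 10^21 m/s²

9.56 × 10^21 m/s²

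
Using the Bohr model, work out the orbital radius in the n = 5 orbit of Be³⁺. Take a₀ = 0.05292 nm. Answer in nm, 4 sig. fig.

r_n = n²a₀/Z = 5² × 0.05292 / 4
    = 25 × 0.05292 / 4 = 0.3307 nm

0.3307 nm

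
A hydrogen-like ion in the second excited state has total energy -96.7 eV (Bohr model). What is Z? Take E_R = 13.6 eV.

E_n = −E_R Z²/n² ⇒ Z² = −E_n n²/E_R = 96.7 × 3² / 13.6 ≈ 63.99
Z = 8

8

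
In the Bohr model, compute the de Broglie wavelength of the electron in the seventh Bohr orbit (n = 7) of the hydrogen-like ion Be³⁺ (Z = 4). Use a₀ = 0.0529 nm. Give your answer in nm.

0.582 nm

The Bohr quantisation condition is nλ = 2πr_n.
r_n = n²a₀/Z = 0.648 nm
λ = 2πr_n/n = 2π·0.648/7 = 0.582 nm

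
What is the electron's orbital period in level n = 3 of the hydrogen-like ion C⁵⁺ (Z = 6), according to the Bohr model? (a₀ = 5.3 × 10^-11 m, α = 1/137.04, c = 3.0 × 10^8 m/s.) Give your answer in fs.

r = n²a₀/Z = 3²·5.3 × 10^-11/6 = 8.0 × 10^-11 m
v = Zαc/n = 6·0.0073·3.0 × 10^8/3 = 4.4 × 10^6 m/s
T = 2πr/v = 1.1 × 10^-16 s = 0.11 fs

0.11 fs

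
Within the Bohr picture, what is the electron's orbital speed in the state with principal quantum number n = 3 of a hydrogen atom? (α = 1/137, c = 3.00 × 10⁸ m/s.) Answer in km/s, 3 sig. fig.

730 km/s

v_n = Zαc/n = 1 × 0.00730 × 3.00 × 10⁸ / 3
    = 730 km/s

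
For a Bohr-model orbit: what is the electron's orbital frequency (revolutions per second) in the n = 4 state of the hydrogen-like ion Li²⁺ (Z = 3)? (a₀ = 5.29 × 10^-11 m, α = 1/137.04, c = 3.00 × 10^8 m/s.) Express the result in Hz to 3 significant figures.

r = n²a₀/Z = 2.82 × 10^-10 m, v = Zαc/n = 1.64 × 10^6 m/s
f = v/(2πr) = 9.26 × 10^14 Hz

9.26 × 10^14 Hz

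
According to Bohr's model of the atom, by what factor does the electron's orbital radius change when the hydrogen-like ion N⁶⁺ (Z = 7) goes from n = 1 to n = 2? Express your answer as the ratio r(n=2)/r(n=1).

r ∝ Z^-1 · n^2; with Z fixed, r ∝ n^2.
r(n=2)/r(n=1) = (2/1)^2 = 4

4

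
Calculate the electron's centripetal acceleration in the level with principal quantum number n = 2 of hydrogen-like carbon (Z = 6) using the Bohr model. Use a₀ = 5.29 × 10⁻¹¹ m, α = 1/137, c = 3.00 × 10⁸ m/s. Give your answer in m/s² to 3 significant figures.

1.22 × 10²⁴ m/s²

r = n²a₀/Z = 3.53 × 10⁻¹¹ m, v = Zαc/n = 6.57 × 10⁶ m/s
a = v²/r = (6.57 × 10⁶)² / 3.53 × 10⁻¹¹ = 1.22 × 10²⁴ m/s²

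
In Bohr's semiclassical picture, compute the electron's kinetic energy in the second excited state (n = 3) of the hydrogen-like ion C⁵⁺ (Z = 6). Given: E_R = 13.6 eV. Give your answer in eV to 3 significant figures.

For a Coulomb orbit the virial theorem gives K = −E_n.
E_n = −E_R·Z²/n², so K = E_R·Z²/n² = 13.6 × 6²/3² = 54.4 eV

54.4 eV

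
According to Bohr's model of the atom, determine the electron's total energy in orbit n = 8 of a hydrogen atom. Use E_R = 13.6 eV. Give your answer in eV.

E_n = −E_R·Z²/n² = −13.6 × 1²/8² = -0.212 eV

-0.212 eV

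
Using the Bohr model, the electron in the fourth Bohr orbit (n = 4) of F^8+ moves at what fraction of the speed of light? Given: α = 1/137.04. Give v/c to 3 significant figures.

0.0164

v_n = Zαc/n, so v/c = Zα/n = 9 × 0.00730 / 4 = 0.0164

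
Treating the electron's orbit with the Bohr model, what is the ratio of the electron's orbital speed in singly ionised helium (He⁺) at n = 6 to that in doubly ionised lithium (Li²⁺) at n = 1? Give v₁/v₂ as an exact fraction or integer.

v ∝ Z^1 · n^-1
v₁/v₂ = (2/3)^1 · (6/1)^-1 = 1/9

1/9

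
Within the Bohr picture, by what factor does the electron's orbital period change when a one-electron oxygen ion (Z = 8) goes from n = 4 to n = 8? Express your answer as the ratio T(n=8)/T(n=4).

8

T ∝ Z^-2 · n^3; with Z fixed, T ∝ n^3.
T(n=8)/T(n=4) = (8/4)^3 = 8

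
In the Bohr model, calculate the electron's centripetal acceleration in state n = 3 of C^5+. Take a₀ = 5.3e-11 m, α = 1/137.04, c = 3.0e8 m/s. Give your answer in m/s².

2.4e23 m/s²

r = n²a₀/Z = 8.0e-11 m, v = Zαc/n = 4.4e6 m/s
a = v²/r = (4.4e6)² / 8.0e-11 = 2.4e23 m/s²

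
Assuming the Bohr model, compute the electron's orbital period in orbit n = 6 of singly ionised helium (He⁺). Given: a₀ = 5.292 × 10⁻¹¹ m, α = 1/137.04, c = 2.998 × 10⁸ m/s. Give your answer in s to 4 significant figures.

r = n²a₀/Z = 6²·5.292 × 10⁻¹¹/2 = 9.526 × 10⁻¹⁰ m
v = Zαc/n = 2·0.007297·2.998 × 10⁸/6 = 7.292 × 10⁵ m/s
T = 2πr/v = 8.207 × 10⁻¹⁵ s

8.207 × 10⁻¹⁵ s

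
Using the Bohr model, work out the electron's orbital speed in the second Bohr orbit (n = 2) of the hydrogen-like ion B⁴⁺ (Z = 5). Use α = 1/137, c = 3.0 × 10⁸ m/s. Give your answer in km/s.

5500 km/s

v_n = Zαc/n = 5 × 0.0073 × 3.0 × 10⁸ / 2
    = 5500 km/s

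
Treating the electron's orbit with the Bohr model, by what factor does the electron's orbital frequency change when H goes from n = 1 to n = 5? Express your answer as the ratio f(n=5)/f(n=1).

f ∝ Z^2 · n^-3; with Z fixed, f ∝ n^-3.
f(n=5)/f(n=1) = (5/1)^-3 = 1/125

1/125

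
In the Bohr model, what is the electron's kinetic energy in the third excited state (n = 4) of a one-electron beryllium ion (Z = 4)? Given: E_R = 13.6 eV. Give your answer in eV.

13.6 eV

For a Coulomb orbit the virial theorem gives K = −E_n.
E_n = −E_R·Z²/n², so K = E_R·Z²/n² = 13.6 × 4²/4² = 13.6 eV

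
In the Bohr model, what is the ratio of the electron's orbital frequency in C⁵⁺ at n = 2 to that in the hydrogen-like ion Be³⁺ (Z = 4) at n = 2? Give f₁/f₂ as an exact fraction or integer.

f ∝ Z^2 · n^-3
f₁/f₂ = (6/4)^2 · (2/2)^-3 = 9/4

9/4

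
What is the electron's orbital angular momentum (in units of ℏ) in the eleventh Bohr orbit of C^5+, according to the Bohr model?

11

L_n = nℏ, so L/ℏ = n = 11.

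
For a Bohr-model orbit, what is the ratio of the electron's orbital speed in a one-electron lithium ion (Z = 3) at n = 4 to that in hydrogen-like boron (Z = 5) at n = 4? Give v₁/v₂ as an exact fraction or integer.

v ∝ Z^1 · n^-1
v₁/v₂ = (3/5)^1 · (4/4)^-1 = 3/5

3/5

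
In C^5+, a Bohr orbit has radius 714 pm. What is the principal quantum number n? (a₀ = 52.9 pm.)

r_n = n²a₀/Z ⇒ n² = rZ/a₀ = 714 × 6 / 52.9 ≈ 80.98
n = 9

9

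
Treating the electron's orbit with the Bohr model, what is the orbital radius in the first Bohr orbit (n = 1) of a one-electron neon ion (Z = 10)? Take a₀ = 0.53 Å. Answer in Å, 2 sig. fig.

0.053 Å

r_n = n²a₀/Z = 1² × 0.53 / 10
    = 1 × 0.53 / 10 = 0.053 Å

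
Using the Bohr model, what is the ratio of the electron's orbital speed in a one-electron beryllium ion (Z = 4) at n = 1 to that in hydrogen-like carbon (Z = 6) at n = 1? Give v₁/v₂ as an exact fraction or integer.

v ∝ Z^1 · n^-1
v₁/v₂ = (4/6)^1 · (1/1)^-1 = 2/3

2/3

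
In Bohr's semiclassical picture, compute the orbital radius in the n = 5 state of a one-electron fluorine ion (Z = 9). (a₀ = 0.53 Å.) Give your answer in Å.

1.5 Å

r_n = n²a₀/Z = 5² × 0.53 / 9
    = 25 × 0.53 / 9 = 1.5 Å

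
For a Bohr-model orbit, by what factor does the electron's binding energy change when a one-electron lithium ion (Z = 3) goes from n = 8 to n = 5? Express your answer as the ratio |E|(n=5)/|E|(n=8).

|E| ∝ Z^2 · n^-2; with Z fixed, |E| ∝ n^-2.
|E|(n=5)/|E|(n=8) = (5/8)^-2 = 64/25

64/25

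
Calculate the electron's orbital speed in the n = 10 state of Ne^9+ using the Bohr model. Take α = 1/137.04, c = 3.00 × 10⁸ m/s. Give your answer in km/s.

v_n = Zαc/n = 10 × 0.00730 × 3.00 × 10⁸ / 10
    = 2190 km/s

2190 km/s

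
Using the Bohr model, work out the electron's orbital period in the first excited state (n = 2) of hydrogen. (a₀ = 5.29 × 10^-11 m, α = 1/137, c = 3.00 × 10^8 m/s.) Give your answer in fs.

1.21 fs

r = n²a₀/Z = 2²·5.29 × 10^-11/1 = 2.12 × 10^-10 m
v = Zαc/n = 1·0.00730·3.00 × 10^8/2 = 1.09 × 10^6 m/s
T = 2πr/v = 1.21 × 10^-15 s = 1.21 fs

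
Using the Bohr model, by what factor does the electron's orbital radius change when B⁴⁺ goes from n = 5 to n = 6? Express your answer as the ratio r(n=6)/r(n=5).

r ∝ Z^-1 · n^2; with Z fixed, r ∝ n^2.
r(n=6)/r(n=5) = (6/5)^2 = 36/25

36/25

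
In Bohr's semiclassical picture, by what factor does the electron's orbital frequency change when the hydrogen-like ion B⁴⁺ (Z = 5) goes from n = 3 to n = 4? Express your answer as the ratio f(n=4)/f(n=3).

27/64

f ∝ Z^2 · n^-3; with Z fixed, f ∝ n^-3.
f(n=4)/f(n=3) = (4/3)^-3 = 27/64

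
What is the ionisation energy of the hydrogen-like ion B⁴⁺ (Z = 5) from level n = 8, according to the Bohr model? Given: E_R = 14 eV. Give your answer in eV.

5.5 eV

E_n = −E_R·Z²/n² = −14 × 5²/8² eV = -5.5 eV
Ionisation energy = −E_n = 5.5 eV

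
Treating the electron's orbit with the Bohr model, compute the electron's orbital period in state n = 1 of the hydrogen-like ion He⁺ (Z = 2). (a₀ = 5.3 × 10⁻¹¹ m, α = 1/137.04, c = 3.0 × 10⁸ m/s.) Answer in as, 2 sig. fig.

38 as

r = n²a₀/Z = 1²·5.3 × 10⁻¹¹/2 = 2.6 × 10⁻¹¹ m
v = Zαc/n = 2·0.0073·3.0 × 10⁸/1 = 4.4 × 10⁶ m/s
T = 2πr/v = 3.8 × 10⁻¹⁷ s = 38 as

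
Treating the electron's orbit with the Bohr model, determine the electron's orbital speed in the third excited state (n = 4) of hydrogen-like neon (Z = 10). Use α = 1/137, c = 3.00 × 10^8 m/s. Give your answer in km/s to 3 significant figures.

5470 km/s

v_n = Zαc/n = 10 × 0.00730 × 3.00 × 10^8 / 4
    = 5470 km/s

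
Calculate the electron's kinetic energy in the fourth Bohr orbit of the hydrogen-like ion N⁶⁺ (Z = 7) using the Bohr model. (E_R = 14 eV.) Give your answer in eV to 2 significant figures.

For a Coulomb orbit the virial theorem gives K = −E_n.
E_n = −E_R·Z²/n², so K = E_R·Z²/n² = 14 × 7²/4² = 43 eV

43 eV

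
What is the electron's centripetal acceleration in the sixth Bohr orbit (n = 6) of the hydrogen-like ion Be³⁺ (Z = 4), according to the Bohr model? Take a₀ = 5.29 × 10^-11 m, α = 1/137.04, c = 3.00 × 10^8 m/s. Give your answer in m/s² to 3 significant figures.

r = n²a₀/Z = 4.76 × 10^-10 m, v = Zαc/n = 1.46 × 10^6 m/s
a = v²/r = (1.46 × 10^6)² / 4.76 × 10^-10 = 4.47 × 10^21 m/s²

4.47 × 10^21 m/s²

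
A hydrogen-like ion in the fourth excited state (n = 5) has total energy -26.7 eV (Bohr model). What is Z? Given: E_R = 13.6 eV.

E_n = −E_R Z²/n² ⇒ Z² = −E_n n²/E_R = 26.7 × 5² / 13.6 ≈ 49.08
Z = 7

7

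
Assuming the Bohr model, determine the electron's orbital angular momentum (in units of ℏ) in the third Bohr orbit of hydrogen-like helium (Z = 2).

L_n = nℏ, so L/ℏ = n = 3.

3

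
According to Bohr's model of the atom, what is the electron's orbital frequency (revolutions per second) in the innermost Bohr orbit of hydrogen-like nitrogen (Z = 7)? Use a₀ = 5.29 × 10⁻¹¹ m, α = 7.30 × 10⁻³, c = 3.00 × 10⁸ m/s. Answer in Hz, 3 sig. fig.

r = n²a₀/Z = 7.56 × 10⁻¹² m, v = Zαc/n = 1.53 × 10⁷ m/s
f = v/(2πr) = 3.23 × 10¹⁷ Hz

3.23 × 10¹⁷ Hz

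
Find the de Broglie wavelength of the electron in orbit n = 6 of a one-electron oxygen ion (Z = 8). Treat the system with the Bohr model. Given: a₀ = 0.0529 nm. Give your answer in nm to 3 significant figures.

0.249 nm

The Bohr quantisation condition is nλ = 2πr_n.
r_n = n²a₀/Z = 0.238 nm
λ = 2πr_n/n = 2π·0.238/6 = 0.249 nm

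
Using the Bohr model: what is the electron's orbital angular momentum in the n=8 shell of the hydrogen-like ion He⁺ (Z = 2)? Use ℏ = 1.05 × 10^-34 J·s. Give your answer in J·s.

8.40 × 10^-34 J·s

L_n = nℏ = 8 × 1.05 × 10^-34 = 8.40 × 10^-34 J·s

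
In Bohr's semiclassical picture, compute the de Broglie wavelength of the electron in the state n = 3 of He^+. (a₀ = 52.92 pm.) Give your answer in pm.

The Bohr quantisation condition is nλ = 2πr_n.
r_n = n²a₀/Z = 238.1 pm
λ = 2πr_n/n = 2π·238.1/3 = 498.8 pm

498.8 pm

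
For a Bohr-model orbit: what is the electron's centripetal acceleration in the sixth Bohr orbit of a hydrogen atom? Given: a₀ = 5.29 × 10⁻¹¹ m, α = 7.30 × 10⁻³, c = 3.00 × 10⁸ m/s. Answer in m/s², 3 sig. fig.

7.00 × 10¹⁹ m/s²

r = n²a₀/Z = 1.90 × 10⁻⁹ m, v = Zαc/n = 3.65 × 10⁵ m/s
a = v²/r = (3.65 × 10⁵)² / 1.90 × 10⁻⁹ = 7.00 × 10¹⁹ m/s²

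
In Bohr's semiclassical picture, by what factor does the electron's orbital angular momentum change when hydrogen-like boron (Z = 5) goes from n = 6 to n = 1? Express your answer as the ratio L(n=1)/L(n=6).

L = nℏ depends only on n, so L ∝ n.
L(n=1)/L(n=6) = (1/6)^1 = 1/6

1/6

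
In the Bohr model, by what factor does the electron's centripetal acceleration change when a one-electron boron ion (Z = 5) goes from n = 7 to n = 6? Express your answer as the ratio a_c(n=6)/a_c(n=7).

2401/1296

a_c ∝ Z^3 · n^-4; with Z fixed, a_c ∝ n^-4.
a_c(n=6)/a_c(n=7) = (6/7)^-4 = 2401/1296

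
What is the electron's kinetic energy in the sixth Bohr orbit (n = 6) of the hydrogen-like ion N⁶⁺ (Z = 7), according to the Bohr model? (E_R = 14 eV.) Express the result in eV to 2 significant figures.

19 eV

For a Coulomb orbit the virial theorem gives K = −E_n.
E_n = −E_R·Z²/n², so K = E_R·Z²/n² = 14 × 7²/6² = 19 eV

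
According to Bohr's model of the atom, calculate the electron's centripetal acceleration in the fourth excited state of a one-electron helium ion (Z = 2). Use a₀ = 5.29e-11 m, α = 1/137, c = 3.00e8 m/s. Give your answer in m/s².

1.16e21 m/s²

r = n²a₀/Z = 6.61e-10 m, v = Zαc/n = 8.76e5 m/s
a = v²/r = (8.76e5)² / 6.61e-10 = 1.16e21 m/s²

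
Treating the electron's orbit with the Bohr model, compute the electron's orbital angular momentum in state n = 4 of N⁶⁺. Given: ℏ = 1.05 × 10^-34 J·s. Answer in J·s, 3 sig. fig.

4.20 × 10^-34 J·s

L_n = nℏ = 4 × 1.05 × 10^-34 = 4.20 × 10^-34 J·s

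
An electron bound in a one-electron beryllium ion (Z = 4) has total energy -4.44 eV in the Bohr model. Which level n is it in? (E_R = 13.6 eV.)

7

E_n = −E_R Z²/n² ⇒ n² = E_R Z²/(−E_n) = 13.6 × 4² / 4.44 ≈ 49.01
n = 7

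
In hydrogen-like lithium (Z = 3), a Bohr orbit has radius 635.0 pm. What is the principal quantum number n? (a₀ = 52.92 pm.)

r_n = n²a₀/Z ⇒ n² = rZ/a₀ = 635.0 × 3 / 52.92 ≈ 36.00
n = 6

6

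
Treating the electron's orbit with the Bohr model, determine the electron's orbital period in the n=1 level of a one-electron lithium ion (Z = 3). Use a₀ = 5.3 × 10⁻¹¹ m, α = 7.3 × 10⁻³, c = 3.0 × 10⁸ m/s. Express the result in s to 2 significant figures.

1.7 × 10⁻¹⁷ s

r = n²a₀/Z = 1²·5.3 × 10⁻¹¹/3 = 1.8 × 10⁻¹¹ m
v = Zαc/n = 3·0.0073·3.0 × 10⁸/1 = 6.6 × 10⁶ m/s
T = 2πr/v = 1.7 × 10⁻¹⁷ s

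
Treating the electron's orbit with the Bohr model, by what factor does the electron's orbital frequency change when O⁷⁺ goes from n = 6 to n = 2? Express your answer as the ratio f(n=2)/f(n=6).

27

f ∝ Z^2 · n^-3; with Z fixed, f ∝ n^-3.
f(n=2)/f(n=6) = (2/6)^-3 = 27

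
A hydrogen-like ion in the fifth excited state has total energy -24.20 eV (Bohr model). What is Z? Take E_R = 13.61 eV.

8

E_n = −E_R Z²/n² ⇒ Z² = −E_n n²/E_R = 24.20 × 6² / 13.61 ≈ 64.01
Z = 8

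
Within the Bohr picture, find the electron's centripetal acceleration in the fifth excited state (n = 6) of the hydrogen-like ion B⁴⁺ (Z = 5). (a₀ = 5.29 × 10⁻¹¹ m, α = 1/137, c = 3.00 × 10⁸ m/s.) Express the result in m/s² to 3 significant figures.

8.74 × 10²¹ m/s²

r = n²a₀/Z = 3.81 × 10⁻¹⁰ m, v = Zαc/n = 1.82 × 10⁶ m/s
a = v²/r = (1.82 × 10⁶)² / 3.81 × 10⁻¹⁰ = 8.74 × 10²¹ m/s²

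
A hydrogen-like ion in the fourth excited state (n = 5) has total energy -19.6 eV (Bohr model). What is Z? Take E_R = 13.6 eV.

6

E_n = −E_R Z²/n² ⇒ Z² = −E_n n²/E_R = 19.6 × 5² / 13.6 ≈ 36.03
Z = 6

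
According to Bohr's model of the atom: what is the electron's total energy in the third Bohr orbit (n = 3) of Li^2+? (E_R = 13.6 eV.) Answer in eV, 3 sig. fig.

E_n = −E_R·Z²/n² = −13.6 × 3²/3² = -13.6 eV

-13.6 eV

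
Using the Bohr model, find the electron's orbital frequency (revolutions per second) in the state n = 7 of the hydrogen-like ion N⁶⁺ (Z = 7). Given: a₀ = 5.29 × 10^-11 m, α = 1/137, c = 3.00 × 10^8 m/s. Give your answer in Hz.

9.41 × 10^14 Hz

r = n²a₀/Z = 3.70 × 10^-10 m, v = Zαc/n = 2.19 × 10^6 m/s
f = v/(2πr) = 9.41 × 10^14 Hz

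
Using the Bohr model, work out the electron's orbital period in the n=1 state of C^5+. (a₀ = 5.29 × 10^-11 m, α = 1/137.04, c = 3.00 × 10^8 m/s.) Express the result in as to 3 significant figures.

4.22 as

r = n²a₀/Z = 1²·5.29 × 10^-11/6 = 8.82 × 10^-12 m
v = Zαc/n = 6·0.00730·3.00 × 10^8/1 = 1.31 × 10^7 m/s
T = 2πr/v = 4.22 × 10^-18 s = 4.22 as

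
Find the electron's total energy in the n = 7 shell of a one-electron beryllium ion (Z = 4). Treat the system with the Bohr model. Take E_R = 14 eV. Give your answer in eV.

-4.6 eV

E_n = −E_R·Z²/n² = −14 × 4²/7² = -4.6 eV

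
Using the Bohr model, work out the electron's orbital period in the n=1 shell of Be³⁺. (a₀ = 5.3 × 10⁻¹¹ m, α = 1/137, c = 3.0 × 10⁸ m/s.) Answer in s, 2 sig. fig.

r = n²a₀/Z = 1²·5.3 × 10⁻¹¹/4 = 1.3 × 10⁻¹¹ m
v = Zαc/n = 4·0.0073·3.0 × 10⁸/1 = 8.8 × 10⁶ m/s
T = 2πr/v = 9.5 × 10⁻¹⁸ s

9.5 × 10⁻¹⁸ s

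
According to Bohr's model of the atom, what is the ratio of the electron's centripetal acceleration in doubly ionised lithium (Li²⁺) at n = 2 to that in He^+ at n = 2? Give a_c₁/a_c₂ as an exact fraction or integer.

27/8

a_c ∝ Z^3 · n^-4
a_c₁/a_c₂ = (3/2)^3 · (2/2)^-4 = 27/8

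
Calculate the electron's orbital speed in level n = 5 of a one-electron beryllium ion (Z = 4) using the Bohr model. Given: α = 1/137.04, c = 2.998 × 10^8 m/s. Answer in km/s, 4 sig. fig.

1750 km/s

v_n = Zαc/n = 4 × 0.007297 × 2.998 × 10^8 / 5
    = 1750 km/s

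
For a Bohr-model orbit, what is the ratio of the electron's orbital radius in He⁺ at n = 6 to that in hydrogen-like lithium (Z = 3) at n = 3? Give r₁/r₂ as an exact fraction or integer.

r ∝ Z^-1 · n^2
r₁/r₂ = (2/3)^-1 · (6/3)^2 = 6

6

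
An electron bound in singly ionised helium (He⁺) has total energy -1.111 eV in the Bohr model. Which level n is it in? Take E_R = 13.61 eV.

7

E_n = −E_R Z²/n² ⇒ n² = E_R Z²/(−E_n) = 13.61 × 2² / 1.111 ≈ 49.00
n = 7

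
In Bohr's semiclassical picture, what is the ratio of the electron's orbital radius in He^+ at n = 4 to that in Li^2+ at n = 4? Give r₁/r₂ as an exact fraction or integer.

r ∝ Z^-1 · n^2
r₁/r₂ = (2/3)^-1 · (4/4)^2 = 3/2

3/2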